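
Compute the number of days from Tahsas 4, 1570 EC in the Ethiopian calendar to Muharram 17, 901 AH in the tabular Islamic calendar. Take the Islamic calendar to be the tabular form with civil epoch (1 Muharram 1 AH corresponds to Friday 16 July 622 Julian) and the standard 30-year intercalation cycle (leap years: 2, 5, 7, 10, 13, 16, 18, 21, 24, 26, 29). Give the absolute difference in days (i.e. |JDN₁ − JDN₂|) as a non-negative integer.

First date → JDN 2297391; second date → JDN 2267386.
The interval is |2297391 − 2267386| = 30005 days.

30005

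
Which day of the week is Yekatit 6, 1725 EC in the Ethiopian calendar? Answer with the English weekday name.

Wednesday

In the Gregorian calendar this is 11 February 1733 (JDN 2354067).
JDN 2354067 mod 7 = 2, and JDN 0 was a Monday, so this is a Wednesday.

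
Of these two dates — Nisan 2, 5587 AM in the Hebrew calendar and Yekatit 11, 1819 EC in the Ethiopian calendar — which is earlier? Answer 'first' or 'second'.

Converting both to JDN: 2388446 vs 2388405; the smaller is the second.

second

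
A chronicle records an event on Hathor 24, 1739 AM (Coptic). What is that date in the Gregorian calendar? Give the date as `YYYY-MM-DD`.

2022-12-03

Julian Day Number of the source date = 2459917.
Converting JDN 2459917 to the Gregorian calendar gives 3 December 2022 CE.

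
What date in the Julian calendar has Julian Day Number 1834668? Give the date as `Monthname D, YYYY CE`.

January 18, 311 CE

The proleptic Gregorian equivalent of JDN 1834668 is 19 January 311.
In the Julian calendar that day is January 18, 311 CE.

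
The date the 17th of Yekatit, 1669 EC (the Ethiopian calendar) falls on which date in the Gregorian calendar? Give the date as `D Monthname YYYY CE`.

Julian Day Number of the source date = 2333624.
Converting JDN 2333624 to the Gregorian calendar gives 21 February 1677 CE.

21 February 1677 CE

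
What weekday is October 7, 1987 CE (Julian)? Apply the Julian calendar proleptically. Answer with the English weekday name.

Tuesday

This is JDN 2447089 (20 October 1987 Gregorian).
JDN 2447089 mod 7 = 1, and JDN 0 was a Monday, so this is a Tuesday.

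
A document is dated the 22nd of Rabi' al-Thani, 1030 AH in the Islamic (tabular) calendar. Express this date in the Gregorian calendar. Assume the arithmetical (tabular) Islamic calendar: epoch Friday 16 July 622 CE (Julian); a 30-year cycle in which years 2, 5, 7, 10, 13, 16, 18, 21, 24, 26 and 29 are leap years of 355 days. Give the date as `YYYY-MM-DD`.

1621-03-16

Both dates share Julian Day Number 2313193; in the Gregorian calendar that is 16 March 1621 CE.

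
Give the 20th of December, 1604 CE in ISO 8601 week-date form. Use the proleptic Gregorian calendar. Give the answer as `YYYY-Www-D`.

The weekday is Monday (ISO weekday 1).
That Monday belongs to ISO week 52 of ISO year 1604.

1604-W52-1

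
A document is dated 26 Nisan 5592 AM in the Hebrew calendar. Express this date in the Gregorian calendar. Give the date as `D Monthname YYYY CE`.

Both dates share Julian Day Number 2390300; in the Gregorian calendar that is 26 April 1832 CE.

26 April 1832 CE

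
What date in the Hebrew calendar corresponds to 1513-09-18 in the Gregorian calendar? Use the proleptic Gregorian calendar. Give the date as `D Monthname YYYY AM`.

Both dates share Julian Day Number 2273932; in the Hebrew calendar that is 8 Tishrei 5274 AM.

8 Tishrei 5274 AM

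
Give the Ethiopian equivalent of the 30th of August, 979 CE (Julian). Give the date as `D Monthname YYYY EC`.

1 Meskerem 972 EC

Julian Day Number of the source date = 2078879.
Converting JDN 2078879 to the Ethiopian calendar gives 1 Meskerem 972 EC.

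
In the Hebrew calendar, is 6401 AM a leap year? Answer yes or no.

Hebrew year 6401 is year 17 of its 19-year Metonic cycle; leap years are at positions 3, 6, 8, 11, 14, 17, 19, so it is a leap year (13 months).

yes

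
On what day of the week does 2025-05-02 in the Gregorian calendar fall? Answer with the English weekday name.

Since JDN mod 7 = 4 (0 = Monday), the day is Friday.

Friday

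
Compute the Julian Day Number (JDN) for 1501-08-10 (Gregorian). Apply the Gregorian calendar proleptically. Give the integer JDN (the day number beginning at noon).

JDN 2451545 is 1 January 2000 CE (Gregorian); the target day is −182035 days from there, so JDN = 2269510.

2269510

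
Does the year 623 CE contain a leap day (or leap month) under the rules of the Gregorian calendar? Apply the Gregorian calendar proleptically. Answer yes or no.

no

623 is not divisible by 4, so it is a common year.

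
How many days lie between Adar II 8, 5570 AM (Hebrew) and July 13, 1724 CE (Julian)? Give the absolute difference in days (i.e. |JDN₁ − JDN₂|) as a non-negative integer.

First date → JDN 2382221; second date → JDN 2350943.
The interval is |2382221 − 2350943| = 31278 days.

31278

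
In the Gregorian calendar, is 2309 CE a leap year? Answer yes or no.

2309 is not divisible by 4, so it is a common year.

no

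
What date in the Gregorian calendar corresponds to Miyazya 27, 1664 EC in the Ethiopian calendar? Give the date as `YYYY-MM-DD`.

1672-05-02

Julian Day Number of the source date = 2331868.
Converting JDN 2331868 to the Gregorian calendar gives 2 May 1672 CE.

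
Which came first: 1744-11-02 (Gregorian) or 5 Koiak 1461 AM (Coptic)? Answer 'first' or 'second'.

Converting both to JDN: 2358349 vs 2358389; the smaller is the first.

first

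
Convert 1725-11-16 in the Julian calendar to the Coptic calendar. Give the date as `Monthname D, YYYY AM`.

Hathor 20, 1442 AM

The source date corresponds to 27 November 1725 in the Gregorian calendar (JDN 2351434).
That day falls on 20 Hathor 1442 AM in the Coptic calendar.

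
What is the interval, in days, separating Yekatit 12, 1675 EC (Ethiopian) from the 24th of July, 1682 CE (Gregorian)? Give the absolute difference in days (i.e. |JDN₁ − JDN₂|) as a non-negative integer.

207

First date → JDN 2335810; second date → JDN 2335603.
The interval is |2335810 − 2335603| = 207 days.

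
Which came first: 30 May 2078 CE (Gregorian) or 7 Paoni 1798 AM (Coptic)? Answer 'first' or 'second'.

The two dates have Julian Day Numbers 2480184 and 2481660 respectively.
Since 2480184 < 2481660, the first date comes first.

first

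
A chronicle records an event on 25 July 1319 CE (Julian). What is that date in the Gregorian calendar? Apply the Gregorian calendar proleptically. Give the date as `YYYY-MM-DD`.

1319-08-02

The Julian–Gregorian offset here is 8 days (Julian trailing).
25 July 1319 Julian + 8 days → 2 August 1319 Gregorian.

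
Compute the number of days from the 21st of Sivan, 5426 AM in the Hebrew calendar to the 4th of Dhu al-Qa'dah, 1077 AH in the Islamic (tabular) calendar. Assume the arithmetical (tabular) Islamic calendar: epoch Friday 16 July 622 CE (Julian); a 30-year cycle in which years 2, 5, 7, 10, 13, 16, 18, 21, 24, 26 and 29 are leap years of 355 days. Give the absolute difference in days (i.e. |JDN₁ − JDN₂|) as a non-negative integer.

First date → JDN 2329729; second date → JDN 2330037.
The interval is |2329729 − 2330037| = 308 days.

308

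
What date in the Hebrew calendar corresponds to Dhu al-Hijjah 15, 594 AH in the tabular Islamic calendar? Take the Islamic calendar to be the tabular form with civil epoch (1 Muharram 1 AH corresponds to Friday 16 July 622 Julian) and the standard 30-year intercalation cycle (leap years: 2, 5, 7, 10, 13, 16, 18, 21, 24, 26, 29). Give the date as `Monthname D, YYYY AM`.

The source date corresponds to 25 October 1198 in the proleptic Gregorian calendar (JDN 2158918).
That day falls on 16 Cheshvan 4959 AM in the Hebrew calendar.

Cheshvan 16, 4959 AM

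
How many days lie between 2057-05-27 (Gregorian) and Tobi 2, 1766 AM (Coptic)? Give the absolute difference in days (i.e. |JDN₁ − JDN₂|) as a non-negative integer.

2694

First date → JDN 2472511; second date → JDN 2469817.
The interval is |2472511 − 2469817| = 2694 days.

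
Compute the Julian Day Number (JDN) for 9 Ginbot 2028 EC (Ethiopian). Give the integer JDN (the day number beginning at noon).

Equivalently 17 May 2036 (Gregorian).
JDN 2299161 is 15 October 1582 CE (Gregorian); the target day is +165670 days from there, so JDN = 2464831.

2464831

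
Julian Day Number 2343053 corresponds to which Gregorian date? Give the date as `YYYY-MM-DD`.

Counting from JDN 2299161 = 15 Oct 1582 gives an offset of 43892 days.

1702-12-17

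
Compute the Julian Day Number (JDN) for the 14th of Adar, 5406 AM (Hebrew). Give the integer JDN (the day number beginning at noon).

Equivalently 1 March 1646 (Gregorian).
JDN 2299161 is 15 October 1582 CE (Gregorian); the target day is +23148 days from there, so JDN = 2322309.

2322309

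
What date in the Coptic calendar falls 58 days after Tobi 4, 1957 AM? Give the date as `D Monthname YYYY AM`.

2 Paremhat 1957 AM

The starting date is JDN 2539582; 2539582 + 58 = 2539640.
JDN 2539640 corresponds to 2 Paremhat 1957 AM.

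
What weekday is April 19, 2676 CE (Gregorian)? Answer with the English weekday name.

Wednesday

Since JDN mod 7 = 2 (0 = Monday), the day is Wednesday.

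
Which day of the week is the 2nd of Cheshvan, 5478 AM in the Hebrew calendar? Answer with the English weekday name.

Thursday

Equivalently 7 October 1717 Gregorian, JDN 2348461.
2348461 ≡ 3 (mod 7); counting from Monday = 0 gives Thursday.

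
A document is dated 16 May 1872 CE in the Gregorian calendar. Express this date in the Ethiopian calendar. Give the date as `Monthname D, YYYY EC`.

Ginbot 9, 1864 EC

Both dates share Julian Day Number 2404930; in the Ethiopian calendar that is 9 Ginbot 1864 EC.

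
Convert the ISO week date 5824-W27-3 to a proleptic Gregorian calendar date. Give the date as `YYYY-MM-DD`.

5824-06-30

ISO week 1 of 5824 is the week containing the first Thursday of 5824.
Week 27, day 3 (Wednesday) lands on 5824-06-30.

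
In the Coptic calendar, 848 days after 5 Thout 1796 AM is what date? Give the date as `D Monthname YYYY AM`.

3 Tobi 1798 AM

The starting date is JDN 2480658; 2480658 + 848 = 2481506.
JDN 2481506 corresponds to 3 Tobi 1798 AM.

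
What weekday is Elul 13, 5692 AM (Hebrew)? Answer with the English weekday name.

Wednesday

This is JDN 2426965 (14 September 1932 Gregorian).
JDN 2426965 mod 7 = 2, and JDN 0 was a Monday, so this is a Wednesday.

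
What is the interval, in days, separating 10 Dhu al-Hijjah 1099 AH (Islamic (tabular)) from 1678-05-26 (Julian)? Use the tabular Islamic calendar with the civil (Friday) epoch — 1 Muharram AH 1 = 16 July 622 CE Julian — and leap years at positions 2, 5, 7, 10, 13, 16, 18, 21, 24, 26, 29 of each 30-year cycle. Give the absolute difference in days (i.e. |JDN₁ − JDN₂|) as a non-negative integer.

JDN of the first date = 2337869.
JDN of the second date = 2334093.
|2334093 − 2337869| = 3776.

3776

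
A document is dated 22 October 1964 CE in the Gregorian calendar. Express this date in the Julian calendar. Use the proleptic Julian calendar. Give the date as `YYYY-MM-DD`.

1964-10-09

The Julian–Gregorian offset here is 13 days (Julian trailing).
22 October 1964 Gregorian − 13 days → 9 October 1964 Julian.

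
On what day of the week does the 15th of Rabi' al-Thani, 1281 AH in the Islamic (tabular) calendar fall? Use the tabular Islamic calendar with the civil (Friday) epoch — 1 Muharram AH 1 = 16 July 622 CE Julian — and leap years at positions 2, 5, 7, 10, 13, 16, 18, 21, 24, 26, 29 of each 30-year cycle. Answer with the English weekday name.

This is JDN 2402132 (17 September 1864 Gregorian).
Since JDN mod 7 = 5 (0 = Monday), the day is Saturday.

Saturday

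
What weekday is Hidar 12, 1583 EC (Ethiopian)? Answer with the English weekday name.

Sunday

Equivalently 18 November 1590 Gregorian, JDN 2302117.
2302117 ≡ 6 (mod 7); counting from Monday = 0 gives Sunday.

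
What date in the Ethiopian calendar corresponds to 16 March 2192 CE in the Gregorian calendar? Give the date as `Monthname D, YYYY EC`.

Julian Day Number of the source date = 2521747.
Converting JDN 2521747 to the Ethiopian calendar gives 6 Megabit 2184 EC.

Megabit 6, 2184 EC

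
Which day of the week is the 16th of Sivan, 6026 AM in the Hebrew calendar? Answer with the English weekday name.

Wednesday

Equivalently 20 June 2266 Gregorian, JDN 2548870.
Since JDN mod 7 = 2 (0 = Monday), the day is Wednesday.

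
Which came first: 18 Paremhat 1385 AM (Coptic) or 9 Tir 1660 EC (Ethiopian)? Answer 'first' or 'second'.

second

First date → JDN 2330733; second date → JDN 2330299.
JDN 2330299 < JDN 2330733, so the second date is earlier.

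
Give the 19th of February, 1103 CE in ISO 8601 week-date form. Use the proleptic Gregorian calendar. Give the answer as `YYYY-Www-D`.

1103-W08-4

The weekday is Thursday (ISO weekday 4).
That Thursday belongs to ISO week 8 of ISO year 1103.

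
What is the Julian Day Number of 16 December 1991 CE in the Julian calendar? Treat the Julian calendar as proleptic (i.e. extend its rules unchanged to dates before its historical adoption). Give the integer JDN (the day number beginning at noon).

In the Gregorian calendar the same day is 29 December 1991.
JDN 2451545 is 1 January 2000 CE (Gregorian); the target day is −2925 days from there, so JDN = 2448620.

2448620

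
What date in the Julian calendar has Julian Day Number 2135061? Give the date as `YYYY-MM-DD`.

1133-06-24

The proleptic Gregorian equivalent of JDN 2135061 is 1 July 1133.
In the Julian calendar that day is 1133-06-24.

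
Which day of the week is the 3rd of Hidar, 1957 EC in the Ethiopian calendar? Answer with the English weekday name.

In the Gregorian calendar this is 12 November 1964 (JDN 2438712).
JDN 2438712 mod 7 = 3, and JDN 0 was a Monday, so this is a Thursday.

Thursday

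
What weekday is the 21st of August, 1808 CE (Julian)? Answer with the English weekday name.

Friday

This is JDN 2381663 (2 September 1808 Gregorian).
JDN 2381663 mod 7 = 4, and JDN 0 was a Monday, so this is a Friday.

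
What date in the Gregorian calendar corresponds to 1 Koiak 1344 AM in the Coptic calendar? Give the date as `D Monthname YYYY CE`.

8 December 1627 CE

Both dates share Julian Day Number 2315651; in the Gregorian calendar that is 8 December 1627 CE.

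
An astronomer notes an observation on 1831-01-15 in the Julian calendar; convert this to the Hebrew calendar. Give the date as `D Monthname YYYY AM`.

Julian Day Number of the source date = 2389845.
Converting JDN 2389845 to the Hebrew calendar gives 13 Shevat 5591 AM.

13 Shevat 5591 AM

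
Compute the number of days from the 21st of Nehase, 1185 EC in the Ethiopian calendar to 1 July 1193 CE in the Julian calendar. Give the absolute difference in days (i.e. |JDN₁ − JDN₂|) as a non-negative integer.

44

JDN of the first date = 2157027.
JDN of the second date = 2156983.
|2156983 − 2157027| = 44.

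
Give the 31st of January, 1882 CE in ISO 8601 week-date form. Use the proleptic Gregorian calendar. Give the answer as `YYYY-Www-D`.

1882-W05-2

The weekday is Tuesday (ISO weekday 2).
That Tuesday belongs to ISO week 5 of ISO year 1882.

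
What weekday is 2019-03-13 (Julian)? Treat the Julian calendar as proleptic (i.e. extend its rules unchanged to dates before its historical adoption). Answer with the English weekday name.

Equivalently 26 March 2019 Gregorian, JDN 2458569.
Since JDN mod 7 = 1 (0 = Monday), the day is Tuesday.

Tuesday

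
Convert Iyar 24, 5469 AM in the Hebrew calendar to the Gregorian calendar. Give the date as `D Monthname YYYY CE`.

4 May 1709 CE

Julian Day Number of the source date = 2345383.
Converting JDN 2345383 to the Gregorian calendar gives 4 May 1709 CE.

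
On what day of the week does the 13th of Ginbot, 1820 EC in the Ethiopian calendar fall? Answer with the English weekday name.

This is JDN 2388863 (20 May 1828 Gregorian).
Since JDN mod 7 = 1 (0 = Monday), the day is Tuesday.

Tuesday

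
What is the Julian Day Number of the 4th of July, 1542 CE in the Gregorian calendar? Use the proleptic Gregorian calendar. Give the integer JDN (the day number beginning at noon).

2284448

JDN 2400001 is 17 November 1858 CE (Gregorian), MJD 0; the target day is −115553 days from there, so JDN = 2284448.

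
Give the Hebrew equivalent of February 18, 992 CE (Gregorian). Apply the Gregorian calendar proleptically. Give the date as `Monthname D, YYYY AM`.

Adar 6, 4752 AM

Both dates share Julian Day Number 2083429; in the Hebrew calendar that is 6 Adar 4752 AM.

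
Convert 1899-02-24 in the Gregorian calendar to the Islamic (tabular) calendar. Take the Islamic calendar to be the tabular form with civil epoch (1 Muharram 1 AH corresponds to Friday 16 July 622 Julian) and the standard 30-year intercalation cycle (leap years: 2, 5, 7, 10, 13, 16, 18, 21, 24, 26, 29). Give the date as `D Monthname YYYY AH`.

13 Shawwal 1316 AH

Julian Day Number of the source date = 2414710.
Converting JDN 2414710 to the tabular Islamic calendar gives 13 Shawwal 1316 AH.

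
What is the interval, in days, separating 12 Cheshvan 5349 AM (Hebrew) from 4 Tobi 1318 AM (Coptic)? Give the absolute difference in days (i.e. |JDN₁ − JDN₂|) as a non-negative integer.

First date → JDN 2301371; second date → JDN 2306187.
The interval is |2301371 − 2306187| = 4816 days.

4816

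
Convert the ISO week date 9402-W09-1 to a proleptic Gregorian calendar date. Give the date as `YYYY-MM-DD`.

ISO week 1 of 9402 is the week containing the first Thursday of 9402.
Week 9, day 1 (Monday) lands on 9402-03-01.

9402-03-01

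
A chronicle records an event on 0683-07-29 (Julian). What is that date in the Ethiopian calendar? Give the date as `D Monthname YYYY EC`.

5 Nehase 675 EC

Both dates share Julian Day Number 1970733; in the Ethiopian calendar that is 5 Nehase 675 EC.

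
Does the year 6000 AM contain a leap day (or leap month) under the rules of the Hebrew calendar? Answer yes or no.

no

Hebrew year 6000 is year 15 of its 19-year Metonic cycle; leap years are at positions 3, 6, 8, 11, 14, 17, 19, so it is a common year (12 months).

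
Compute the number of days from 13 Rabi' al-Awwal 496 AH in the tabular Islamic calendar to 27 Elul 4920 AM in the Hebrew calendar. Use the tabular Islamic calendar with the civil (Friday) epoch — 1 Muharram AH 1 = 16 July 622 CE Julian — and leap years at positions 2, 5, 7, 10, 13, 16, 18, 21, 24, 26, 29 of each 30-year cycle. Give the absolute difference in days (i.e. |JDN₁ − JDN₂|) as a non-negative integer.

First date → JDN 2123922; second date → JDN 2144991.
The interval is |2123922 − 2144991| = 21069 days.

21069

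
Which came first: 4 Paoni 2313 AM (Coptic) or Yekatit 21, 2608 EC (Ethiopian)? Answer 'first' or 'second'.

First date → JDN 2669761; second date → JDN 2676598.
JDN 2669761 < JDN 2676598, so the first date is earlier.

first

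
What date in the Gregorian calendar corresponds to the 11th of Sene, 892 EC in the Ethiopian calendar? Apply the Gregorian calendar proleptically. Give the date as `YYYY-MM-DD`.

Both dates share Julian Day Number 2049939; in the Gregorian calendar that is 10 June 900 CE.

0900-06-10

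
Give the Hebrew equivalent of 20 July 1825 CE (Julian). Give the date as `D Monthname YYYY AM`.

Julian Day Number of the source date = 2387840.
Converting JDN 2387840 to the Hebrew calendar gives 17 Av 5585 AM.

17 Av 5585 AM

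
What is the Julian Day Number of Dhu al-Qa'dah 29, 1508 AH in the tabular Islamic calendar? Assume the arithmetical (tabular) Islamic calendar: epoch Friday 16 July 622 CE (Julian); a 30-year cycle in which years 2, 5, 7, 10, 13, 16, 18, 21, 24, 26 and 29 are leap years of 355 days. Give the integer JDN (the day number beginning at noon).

In the Gregorian calendar the same day is 22 July 2085.
JDN 2451545 is 1 January 2000 CE (Gregorian); the target day is +31249 days from there, so JDN = 2482794.

2482794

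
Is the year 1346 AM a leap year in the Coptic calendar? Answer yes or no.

1346 mod 4 = 2; in the Coptic calendar a year is leap when year mod 4 = 3, so it is a common year.

no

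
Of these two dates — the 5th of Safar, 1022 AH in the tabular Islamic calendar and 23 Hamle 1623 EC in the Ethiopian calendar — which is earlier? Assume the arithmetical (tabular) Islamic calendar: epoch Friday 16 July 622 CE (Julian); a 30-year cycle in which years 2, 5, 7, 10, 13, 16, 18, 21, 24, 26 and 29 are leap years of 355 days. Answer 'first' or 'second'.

Converting both to JDN: 2310282 vs 2316978; the smaller is the first.

first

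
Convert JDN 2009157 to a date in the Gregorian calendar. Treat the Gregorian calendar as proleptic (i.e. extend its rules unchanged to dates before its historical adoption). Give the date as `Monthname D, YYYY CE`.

JDN 2451545 is 1 Jan 2000; 2009157 is −442388 days from there.

October 13, 788 CE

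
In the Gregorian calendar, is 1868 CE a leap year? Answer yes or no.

yes

1868 is divisible by 4 and not by 100, so it is a leap year.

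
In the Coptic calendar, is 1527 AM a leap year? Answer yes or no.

1527 mod 4 = 3; in the Coptic calendar a year is leap when year mod 4 = 3, so it is a leap year.

yes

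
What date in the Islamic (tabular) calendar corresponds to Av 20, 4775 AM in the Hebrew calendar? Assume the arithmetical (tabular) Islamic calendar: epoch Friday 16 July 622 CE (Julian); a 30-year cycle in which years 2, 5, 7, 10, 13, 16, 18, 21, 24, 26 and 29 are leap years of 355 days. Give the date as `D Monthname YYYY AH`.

Both dates share Julian Day Number 2092006; in the tabular Islamic calendar that is 19 Safar 406 AH.

19 Safar 406 AH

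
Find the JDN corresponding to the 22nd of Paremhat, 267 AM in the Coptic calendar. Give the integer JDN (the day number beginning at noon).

In the proleptic Gregorian calendar the same day is 20 March 551.
JDN 2299161 is 15 October 1582 CE (Gregorian); the target day is −376774 days from there, so JDN = 1922387.

1922387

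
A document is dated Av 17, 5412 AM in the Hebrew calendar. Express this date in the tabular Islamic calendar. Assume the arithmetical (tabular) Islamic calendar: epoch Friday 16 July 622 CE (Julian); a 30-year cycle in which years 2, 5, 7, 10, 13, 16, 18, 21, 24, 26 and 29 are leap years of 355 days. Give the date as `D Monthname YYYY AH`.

Julian Day Number of the source date = 2324644.
Converting JDN 2324644 to the tabular Islamic calendar gives 15 Sha'ban 1062 AH.

15 Sha'ban 1062 AH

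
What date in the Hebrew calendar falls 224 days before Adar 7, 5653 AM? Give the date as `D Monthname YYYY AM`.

JDN of Adar 7, 5653 AM = 2412518.
2412518 − 224 = 2412294.
JDN 2412294 in the Hebrew calendar is 19 Tammuz 5652 AM.

19 Tammuz 5652 AM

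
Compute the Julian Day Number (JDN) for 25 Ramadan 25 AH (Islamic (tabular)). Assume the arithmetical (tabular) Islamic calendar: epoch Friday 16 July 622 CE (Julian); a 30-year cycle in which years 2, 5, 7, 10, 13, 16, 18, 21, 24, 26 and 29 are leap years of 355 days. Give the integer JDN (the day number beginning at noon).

1957205

Equivalently 18 July 646 (proleptic Gregorian).
JDN 2400001 is 17 November 1858 CE (Gregorian), MJD 0; the target day is −442796 days from there, so JDN = 1957205.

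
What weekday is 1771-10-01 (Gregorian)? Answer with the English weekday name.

JDN 2368178 mod 7 = 1, and JDN 0 was a Monday, so this is a Tuesday.

Tuesday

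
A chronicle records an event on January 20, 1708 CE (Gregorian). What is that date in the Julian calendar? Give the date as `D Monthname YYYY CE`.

The Julian–Gregorian offset here is 11 days (Julian trailing).
20 January 1708 Gregorian − 11 days → 9 January 1708 Julian.

9 January 1708 CE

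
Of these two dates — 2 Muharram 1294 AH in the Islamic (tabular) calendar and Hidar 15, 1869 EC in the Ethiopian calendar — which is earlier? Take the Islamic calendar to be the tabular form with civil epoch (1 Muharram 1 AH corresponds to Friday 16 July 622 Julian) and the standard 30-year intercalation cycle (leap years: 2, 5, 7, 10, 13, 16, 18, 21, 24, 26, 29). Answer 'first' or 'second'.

second

Converting both to JDN: 2406637 vs 2406582; the smaller is the second.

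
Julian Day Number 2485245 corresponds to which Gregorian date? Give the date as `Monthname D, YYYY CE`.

April 7, 2092 CE

JDN 2451545 is 1 Jan 2000; 2485245 is +33700 days from there.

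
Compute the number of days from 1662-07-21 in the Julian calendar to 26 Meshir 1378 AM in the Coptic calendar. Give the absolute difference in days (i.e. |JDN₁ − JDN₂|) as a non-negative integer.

151

First date → JDN 2328305; second date → JDN 2328154.
The interval is |2328305 − 2328154| = 151 days.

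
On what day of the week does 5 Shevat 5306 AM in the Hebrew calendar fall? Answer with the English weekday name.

In the proleptic Gregorian calendar this is 18 January 1546 (JDN 2285742).
JDN 2285742 mod 7 = 4, and JDN 0 was a Monday, so this is a Friday.

Friday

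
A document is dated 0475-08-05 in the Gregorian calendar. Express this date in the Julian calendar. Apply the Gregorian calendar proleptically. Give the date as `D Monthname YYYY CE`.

The Julian–Gregorian offset here is 1 day (Julian trailing).
5 August 475 Gregorian − 1 day → 4 August 475 Julian.

4 August 475 CE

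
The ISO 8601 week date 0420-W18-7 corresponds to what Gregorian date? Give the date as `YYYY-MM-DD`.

0420-05-03

ISO week 1 of 420 is the week containing the first Thursday of 420.
Week 18, day 7 (Sunday) lands on 0420-05-03.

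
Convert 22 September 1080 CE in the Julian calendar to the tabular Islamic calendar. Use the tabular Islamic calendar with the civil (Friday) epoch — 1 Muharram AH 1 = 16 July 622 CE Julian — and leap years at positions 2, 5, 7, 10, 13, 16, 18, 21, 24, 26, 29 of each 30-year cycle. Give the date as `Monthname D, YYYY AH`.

Rabi' al-Thani 4, 473 AH

Julian Day Number of the source date = 2115793.
Converting JDN 2115793 to the tabular Islamic calendar gives 4 Rabi' al-Thani 473 AH.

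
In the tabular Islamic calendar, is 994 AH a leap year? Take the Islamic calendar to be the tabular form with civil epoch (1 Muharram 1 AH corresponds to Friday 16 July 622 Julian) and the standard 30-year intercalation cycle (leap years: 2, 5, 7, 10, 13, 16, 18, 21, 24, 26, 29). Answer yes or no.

Year 994 AH is year 4 of its 30-year cycle; leap positions are 2, 5, 7, 10, 13, 16, 18, 21, 24, 26, 29, so it is a common year (354 days).

no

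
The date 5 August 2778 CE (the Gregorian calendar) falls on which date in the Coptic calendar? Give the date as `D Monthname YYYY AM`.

23 Epip 2494 AM

Julian Day Number of the source date = 2735920.
Converting JDN 2735920 to the Coptic calendar gives 23 Epip 2494 AM.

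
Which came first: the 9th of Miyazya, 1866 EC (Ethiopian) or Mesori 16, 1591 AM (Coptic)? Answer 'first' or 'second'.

first

Converting both to JDN: 2405630 vs 2406122; the smaller is the first.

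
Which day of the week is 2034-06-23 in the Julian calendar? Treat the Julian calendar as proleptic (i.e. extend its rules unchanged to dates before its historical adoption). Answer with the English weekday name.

This is JDN 2464150 (6 July 2034 Gregorian).
2464150 ≡ 3 (mod 7); counting from Monday = 0 gives Thursday.

Thursday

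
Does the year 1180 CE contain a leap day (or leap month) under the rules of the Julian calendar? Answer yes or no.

1180 mod 4 = 0, so it is a leap year in the Julian calendar.

yes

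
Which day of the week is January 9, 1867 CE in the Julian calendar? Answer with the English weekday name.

In the Gregorian calendar this is 21 January 1867 (JDN 2402988).
Since JDN mod 7 = 0 (0 = Monday), the day is Monday.

Monday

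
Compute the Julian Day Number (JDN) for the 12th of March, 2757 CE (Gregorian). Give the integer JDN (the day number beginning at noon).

2728104

JDN 2451545 is 1 January 2000 CE (Gregorian); the target day is +276559 days from there, so JDN = 2728104.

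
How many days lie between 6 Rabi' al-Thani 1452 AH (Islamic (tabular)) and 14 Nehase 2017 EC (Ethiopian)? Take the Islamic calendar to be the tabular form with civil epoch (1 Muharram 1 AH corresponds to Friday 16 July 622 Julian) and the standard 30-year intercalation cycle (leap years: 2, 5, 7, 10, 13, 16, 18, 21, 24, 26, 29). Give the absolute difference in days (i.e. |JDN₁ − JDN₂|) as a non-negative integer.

JDN of the first date = 2462720.
JDN of the second date = 2460908.
|2460908 − 2462720| = 1812.

1812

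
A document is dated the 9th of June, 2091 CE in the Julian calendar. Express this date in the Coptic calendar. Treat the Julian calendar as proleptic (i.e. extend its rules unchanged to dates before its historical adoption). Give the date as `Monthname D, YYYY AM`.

Paoni 15, 1807 AM

Both dates share Julian Day Number 2484955; in the Coptic calendar that is 15 Paoni 1807 AM.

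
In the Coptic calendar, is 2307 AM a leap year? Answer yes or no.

2307 mod 4 = 3; in the Coptic calendar a year is leap when year mod 4 = 3, so it is a leap year.

yes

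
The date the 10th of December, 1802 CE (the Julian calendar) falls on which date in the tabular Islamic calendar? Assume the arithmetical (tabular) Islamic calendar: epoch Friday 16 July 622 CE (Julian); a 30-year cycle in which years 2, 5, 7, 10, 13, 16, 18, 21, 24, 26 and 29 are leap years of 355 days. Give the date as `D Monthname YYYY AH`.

Both dates share Julian Day Number 2379582; in the tabular Islamic calendar that is 26 Sha'ban 1217 AH.

26 Sha'ban 1217 AH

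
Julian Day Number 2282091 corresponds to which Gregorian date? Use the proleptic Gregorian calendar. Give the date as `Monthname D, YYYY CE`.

January 20, 1536 CE

Counting from JDN 2299161 = 15 Oct 1582 gives an offset of -17070 days.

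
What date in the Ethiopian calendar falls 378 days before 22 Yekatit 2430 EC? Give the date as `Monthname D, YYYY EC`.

Counting 378 days back from JDN 2611584 reaches JDN 2611206, which is Yekatit 9, 2429 EC.

Yekatit 9, 2429 EC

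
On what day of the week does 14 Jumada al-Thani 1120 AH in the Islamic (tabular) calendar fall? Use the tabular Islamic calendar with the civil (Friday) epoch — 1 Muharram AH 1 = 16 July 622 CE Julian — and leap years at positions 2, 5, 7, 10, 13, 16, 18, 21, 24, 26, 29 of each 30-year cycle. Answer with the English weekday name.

This is JDN 2345137 (31 August 1708 Gregorian).
Since JDN mod 7 = 4 (0 = Monday), the day is Friday.

Friday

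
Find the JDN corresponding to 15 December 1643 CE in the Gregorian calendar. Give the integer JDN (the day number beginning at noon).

2321502

JDN 2400001 is 17 November 1858 CE (Gregorian), MJD 0; the target day is −78499 days from there, so JDN = 2321502.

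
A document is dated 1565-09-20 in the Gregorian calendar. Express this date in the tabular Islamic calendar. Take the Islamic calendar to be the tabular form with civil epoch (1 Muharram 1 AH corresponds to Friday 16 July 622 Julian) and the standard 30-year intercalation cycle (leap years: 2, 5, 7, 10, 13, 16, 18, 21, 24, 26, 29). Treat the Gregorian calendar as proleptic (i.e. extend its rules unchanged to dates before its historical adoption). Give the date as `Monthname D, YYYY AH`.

Both dates share Julian Day Number 2292927; in the tabular Islamic calendar that is 14 Safar 973 AH.

Safar 14, 973 AH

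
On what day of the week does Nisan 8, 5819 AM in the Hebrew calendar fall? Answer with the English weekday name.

This is JDN 2473175 (22 March 2059 Gregorian).
2473175 ≡ 5 (mod 7); counting from Monday = 0 gives Saturday.

Saturday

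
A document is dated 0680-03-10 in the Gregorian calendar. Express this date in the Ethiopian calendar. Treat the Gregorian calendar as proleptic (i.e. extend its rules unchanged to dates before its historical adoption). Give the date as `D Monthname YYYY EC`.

Both dates share Julian Day Number 1969494; in the Ethiopian calendar that is 11 Megabit 672 EC.

11 Megabit 672 EC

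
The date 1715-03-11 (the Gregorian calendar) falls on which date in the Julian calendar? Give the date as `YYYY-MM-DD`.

1715-02-28

At this point the Julian calendar is 11 days behind the Gregorian.
11 March 1715 Gregorian − 11 days → 28 February 1715 Julian.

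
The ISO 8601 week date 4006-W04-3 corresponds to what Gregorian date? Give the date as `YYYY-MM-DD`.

ISO week 1 of 4006 is the week containing the first Thursday of 4006.
Week 4, day 3 (Wednesday) lands on 4006-01-25.

4006-01-25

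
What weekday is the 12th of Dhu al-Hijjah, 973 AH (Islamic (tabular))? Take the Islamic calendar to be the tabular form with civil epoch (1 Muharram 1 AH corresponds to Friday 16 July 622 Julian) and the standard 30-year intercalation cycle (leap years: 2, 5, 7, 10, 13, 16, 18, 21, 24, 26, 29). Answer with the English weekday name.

Sunday

This is JDN 2293220 (10 July 1566 Gregorian).
2293220 ≡ 6 (mod 7); counting from Monday = 0 gives Sunday.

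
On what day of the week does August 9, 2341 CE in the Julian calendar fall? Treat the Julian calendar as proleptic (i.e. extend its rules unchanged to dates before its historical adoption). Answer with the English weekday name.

This is JDN 2576329 (25 August 2341 Gregorian).
JDN 2576329 mod 7 = 0, and JDN 0 was a Monday, so this is a Monday.

Monday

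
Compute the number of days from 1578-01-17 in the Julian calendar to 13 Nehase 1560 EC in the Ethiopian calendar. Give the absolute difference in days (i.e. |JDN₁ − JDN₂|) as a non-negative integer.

3451

JDN of the first date = 2297439.
JDN of the second date = 2293988.
|2293988 − 2297439| = 3451.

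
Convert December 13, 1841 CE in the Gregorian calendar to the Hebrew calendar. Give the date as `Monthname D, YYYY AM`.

Both dates share Julian Day Number 2393818; in the Hebrew calendar that is 30 Kislev 5602 AM.

Kislev 30, 5602 AM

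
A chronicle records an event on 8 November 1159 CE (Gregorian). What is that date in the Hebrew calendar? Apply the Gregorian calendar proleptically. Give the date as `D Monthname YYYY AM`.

Both dates share Julian Day Number 2144687; in the Hebrew calendar that is 19 Cheshvan 4920 AM.

19 Cheshvan 4920 AM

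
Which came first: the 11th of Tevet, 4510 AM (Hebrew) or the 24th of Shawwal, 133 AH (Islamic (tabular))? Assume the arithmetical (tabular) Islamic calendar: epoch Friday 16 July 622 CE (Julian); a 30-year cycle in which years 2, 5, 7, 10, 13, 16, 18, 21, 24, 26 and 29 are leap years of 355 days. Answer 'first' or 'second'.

First date → JDN 1994990; second date → JDN 1995505.
JDN 1994990 < JDN 1995505, so the first date is earlier.

first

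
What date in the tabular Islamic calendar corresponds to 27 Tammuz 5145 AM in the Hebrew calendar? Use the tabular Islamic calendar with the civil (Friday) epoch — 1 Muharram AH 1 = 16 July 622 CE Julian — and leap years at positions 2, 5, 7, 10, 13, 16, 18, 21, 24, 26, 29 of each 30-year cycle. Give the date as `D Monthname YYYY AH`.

Both dates share Julian Day Number 2227117; in the tabular Islamic calendar that is 28 Jumada al-Awwal 787 AH.

28 Jumada al-Awwal 787 AH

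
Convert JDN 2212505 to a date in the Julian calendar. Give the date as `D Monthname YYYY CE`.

5 July 1345 CE

The proleptic Gregorian equivalent of JDN 2212505 is 13 July 1345.
In the Julian calendar that day is 5 July 1345 CE.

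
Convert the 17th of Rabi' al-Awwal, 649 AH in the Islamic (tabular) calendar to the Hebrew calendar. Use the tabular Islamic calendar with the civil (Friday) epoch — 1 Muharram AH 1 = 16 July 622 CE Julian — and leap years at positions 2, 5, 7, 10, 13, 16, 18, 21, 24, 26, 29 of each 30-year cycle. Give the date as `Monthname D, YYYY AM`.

Sivan 18, 5011 AM

The source date corresponds to 16 June 1251 in the proleptic Gregorian calendar (JDN 2178145).
That day falls on 18 Sivan 5011 AM in the Hebrew calendar.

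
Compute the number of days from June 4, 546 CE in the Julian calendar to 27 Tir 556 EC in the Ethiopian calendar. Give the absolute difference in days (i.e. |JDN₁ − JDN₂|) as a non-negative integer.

JDN of the first date = 1920639.
JDN of the second date = 1927081.
|1927081 − 1920639| = 6442.

6442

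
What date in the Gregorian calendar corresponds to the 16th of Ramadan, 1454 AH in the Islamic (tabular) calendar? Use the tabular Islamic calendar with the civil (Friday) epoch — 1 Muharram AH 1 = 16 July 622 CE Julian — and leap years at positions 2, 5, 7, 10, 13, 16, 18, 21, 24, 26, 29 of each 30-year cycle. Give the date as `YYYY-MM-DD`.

Julian Day Number of the source date = 2463586.
Converting JDN 2463586 to the Gregorian calendar gives 19 December 2032 CE.

2032-12-19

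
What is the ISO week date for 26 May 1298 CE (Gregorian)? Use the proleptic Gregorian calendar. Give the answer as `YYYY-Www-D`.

The weekday is Monday (ISO weekday 1).
That Monday belongs to ISO week 22 of ISO year 1298.

1298-W22-1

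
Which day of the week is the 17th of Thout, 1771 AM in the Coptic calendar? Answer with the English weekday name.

Sunday

Equivalently 27 September 2054 Gregorian, JDN 2471538.
2471538 ≡ 6 (mod 7); counting from Monday = 0 gives Sunday.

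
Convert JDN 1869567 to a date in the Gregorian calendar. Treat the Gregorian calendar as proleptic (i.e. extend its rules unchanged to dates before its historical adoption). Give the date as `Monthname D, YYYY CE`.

August 7, 406 CE

JDN 2451545 is 1 Jan 2000; 1869567 is −581978 days from there.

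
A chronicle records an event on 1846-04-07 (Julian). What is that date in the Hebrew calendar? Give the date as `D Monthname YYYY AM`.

The source date corresponds to 19 April 1846 in the Gregorian calendar (JDN 2395406).
That day falls on 23 Nisan 5606 AM in the Hebrew calendar.

23 Nisan 5606 AM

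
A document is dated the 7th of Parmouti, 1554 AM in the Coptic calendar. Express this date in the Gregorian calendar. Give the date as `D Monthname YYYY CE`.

14 April 1838 CE

Both dates share Julian Day Number 2392479; in the Gregorian calendar that is 14 April 1838 CE.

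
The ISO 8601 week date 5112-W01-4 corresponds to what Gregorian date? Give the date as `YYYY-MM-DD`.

ISO week 1 of 5112 is the week containing the first Thursday of 5112.
Week 1, day 4 (Thursday) lands on 5112-01-04.

5112-01-04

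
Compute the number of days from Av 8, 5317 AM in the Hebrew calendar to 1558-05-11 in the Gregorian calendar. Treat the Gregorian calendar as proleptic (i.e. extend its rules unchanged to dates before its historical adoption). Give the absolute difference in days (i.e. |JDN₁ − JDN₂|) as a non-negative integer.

300

JDN of the first date = 2289938.
JDN of the second date = 2290238.
|2290238 − 2289938| = 300.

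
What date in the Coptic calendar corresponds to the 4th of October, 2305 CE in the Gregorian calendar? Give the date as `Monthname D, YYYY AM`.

Thout 21, 2022 AM

Both dates share Julian Day Number 2563220; in the Coptic calendar that is 21 Thout 2022 AM.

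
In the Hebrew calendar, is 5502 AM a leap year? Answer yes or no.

Hebrew year 5502 is year 11 of its 19-year Metonic cycle; leap years are at positions 3, 6, 8, 11, 14, 17, 19, so it is a leap year (13 months).

yes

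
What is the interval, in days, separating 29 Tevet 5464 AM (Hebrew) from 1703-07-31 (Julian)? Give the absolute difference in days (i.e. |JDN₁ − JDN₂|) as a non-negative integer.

148

First date → JDN 2343438; second date → JDN 2343290.
The interval is |2343438 − 2343290| = 148 days.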